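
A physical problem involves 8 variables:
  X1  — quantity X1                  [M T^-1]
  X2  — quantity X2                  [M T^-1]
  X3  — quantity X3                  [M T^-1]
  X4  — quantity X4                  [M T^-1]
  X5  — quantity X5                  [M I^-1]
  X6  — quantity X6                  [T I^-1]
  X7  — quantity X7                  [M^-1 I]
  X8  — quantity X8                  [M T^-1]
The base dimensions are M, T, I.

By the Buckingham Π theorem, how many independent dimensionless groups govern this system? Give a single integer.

Dimensional matrix (M×T×I by X1×X2×X3×X4×X5×X6×X7×X8):
  M: [ 1  1  1  1  1  0 -1  1]
  T: [-1 -1 -1 -1  0  1  0 -1]
  I: [ 0  0  0  0 -1 -1  1  0]
Echelon form has 2 nonzero rows (pivots: X1,X5)
Π count = n − r = 8 − 2 = 6

6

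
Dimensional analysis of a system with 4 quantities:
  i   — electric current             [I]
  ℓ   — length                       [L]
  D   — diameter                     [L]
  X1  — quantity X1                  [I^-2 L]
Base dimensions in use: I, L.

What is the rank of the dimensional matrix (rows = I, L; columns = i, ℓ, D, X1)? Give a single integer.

Write exponents as rows I,L / cols i,ℓ,D,X1:
  I: [ 1  0  0 -2]
  L: [ 0  1  1  1]
Row reduction gives pivot columns i,ℓ; rank = 2

2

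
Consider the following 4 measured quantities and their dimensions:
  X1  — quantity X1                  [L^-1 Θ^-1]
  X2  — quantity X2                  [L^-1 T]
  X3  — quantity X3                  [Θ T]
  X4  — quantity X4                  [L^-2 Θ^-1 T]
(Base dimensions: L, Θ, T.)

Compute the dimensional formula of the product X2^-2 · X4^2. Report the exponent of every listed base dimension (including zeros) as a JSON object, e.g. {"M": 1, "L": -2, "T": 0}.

Exponent matrix [L,Θ,T] × [X1,X2,X3,X4]:
  L: [-1 -1  0 -2]
  Θ: [-1  0  1 -1]
  T: [ 0  1  1  1]
  [L]: (-2)·-1+(2)·-2 = -2
  [Θ]: (-2)·0+(2)·-1 = -2
  [T]: (-2)·1+(2)·1 = 0
⇒ L^-2 Θ^-2

{"L": -2, "Θ": -2, "T": 0}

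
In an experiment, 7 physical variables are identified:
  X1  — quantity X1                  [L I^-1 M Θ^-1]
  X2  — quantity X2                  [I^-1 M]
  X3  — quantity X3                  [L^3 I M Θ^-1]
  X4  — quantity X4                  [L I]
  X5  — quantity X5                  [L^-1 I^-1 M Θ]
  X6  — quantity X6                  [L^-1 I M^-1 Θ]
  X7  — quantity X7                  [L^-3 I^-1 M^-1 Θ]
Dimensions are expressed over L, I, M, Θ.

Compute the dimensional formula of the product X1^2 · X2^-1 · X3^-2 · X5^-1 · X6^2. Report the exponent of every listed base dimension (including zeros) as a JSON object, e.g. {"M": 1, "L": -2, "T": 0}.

{"L": -5, "I": 0, "M": -4, "Θ": 1}

Dimensional matrix (L×I×M×Θ by X1×X2×X3×X4×X5×X6×X7):
  L: [ 1  0  3  1 -1 -1 -3]
  I: [-1 -1  1  1 -1  1 -1]
  M: [ 1  1  1  0  1 -1 -1]
  Θ: [-1  0 -1  0  1  1  1]
  [L]: (2)·1+(-1)·0+(-2)·3+(-1)·-1+(2)·-1 = -5
  [I]: (2)·-1+(-1)·-1+(-2)·1+(-1)·-1+(2)·1 = 0
  [M]: (2)·1+(-1)·1+(-2)·1+(-1)·1+(2)·-1 = -4
  [Θ]: (2)·-1+(-1)·0+(-2)·-1+(-1)·1+(2)·1 = 1
⇒ L^-5 M^-4 Θ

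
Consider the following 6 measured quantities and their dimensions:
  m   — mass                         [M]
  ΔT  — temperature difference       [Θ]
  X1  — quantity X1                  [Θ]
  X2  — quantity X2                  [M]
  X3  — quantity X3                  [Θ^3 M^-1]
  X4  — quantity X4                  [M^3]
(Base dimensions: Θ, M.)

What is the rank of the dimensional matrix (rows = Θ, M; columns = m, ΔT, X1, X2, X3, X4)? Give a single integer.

Dimensional matrix (Θ×M by m×ΔT×X1×X2×X3×X4):
  Θ: [ 0  1  1  0  3  0]
  M: [ 1  0  0  1 -1  3]
Echelon form has 2 nonzero rows (pivots: m,ΔT)

2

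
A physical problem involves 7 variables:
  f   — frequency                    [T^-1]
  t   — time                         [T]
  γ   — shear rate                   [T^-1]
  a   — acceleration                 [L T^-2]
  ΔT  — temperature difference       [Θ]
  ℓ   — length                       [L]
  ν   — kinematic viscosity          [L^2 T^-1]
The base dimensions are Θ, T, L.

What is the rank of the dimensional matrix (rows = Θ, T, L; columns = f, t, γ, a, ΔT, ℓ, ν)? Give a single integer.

3

Write exponents as rows Θ,T,L / cols f,t,γ,a,ΔT,ℓ,ν:
  Θ: [ 0  0  0  0  1  0  0]
  T: [-1  1 -1 -2  0  0 -1]
  L: [ 0  0  0  1  0  1  2]
RREF → pivots at {f,a,ΔT} ⇒ r = 3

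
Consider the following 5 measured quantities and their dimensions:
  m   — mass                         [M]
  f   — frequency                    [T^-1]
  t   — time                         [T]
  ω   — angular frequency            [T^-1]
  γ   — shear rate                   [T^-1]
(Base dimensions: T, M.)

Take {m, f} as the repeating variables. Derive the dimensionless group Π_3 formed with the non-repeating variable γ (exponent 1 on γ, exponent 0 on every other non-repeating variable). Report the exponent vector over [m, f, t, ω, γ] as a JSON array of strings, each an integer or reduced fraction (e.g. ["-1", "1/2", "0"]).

["0", "-1", "0", "0", "1"]

Exponent matrix [T,M] × [m,f,t,ω,γ]:
  T: [ 0 -1  1 -1 -1]
  M: [ 1  0  0  0  0]
Echelon form has 2 nonzero rows (pivots: m,f)
Repeat: m,f; free: t,ω,γ
RREF:
  r0: [   1    0    0    0    0]
  r1: [   0    1   -1    1    1]
Fix exponent of γ at 1, t at 0, ω at 0; solve each RREF row for its pivot's exponent:
  r0: exp(m) + (0)·1 = 0 ⇒ exp(m) = 0
  r1: exp(f) + (1)·1 = 0 ⇒ exp(f) = -1
Π_3 = f^-1 · γ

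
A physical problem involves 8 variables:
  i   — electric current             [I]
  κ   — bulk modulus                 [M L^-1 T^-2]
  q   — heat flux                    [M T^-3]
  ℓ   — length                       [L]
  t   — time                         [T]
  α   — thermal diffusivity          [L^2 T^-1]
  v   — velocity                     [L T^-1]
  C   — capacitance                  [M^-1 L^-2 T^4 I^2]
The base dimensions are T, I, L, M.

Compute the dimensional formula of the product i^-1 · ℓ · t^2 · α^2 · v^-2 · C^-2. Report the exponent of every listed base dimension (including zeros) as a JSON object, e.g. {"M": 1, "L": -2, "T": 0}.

Exponent matrix [T,I,L,M] × [i,κ,q,ℓ,t,α,v,C]:
  T: [ 0 -2 -3  0  1 -1 -1  4]
  I: [ 1  0  0  0  0  0  0  2]
  L: [ 0 -1  0  1  0  2  1 -2]
  M: [ 0  1  1  0  0  0  0 -1]
  [T]: (-1)·0+(1)·0+(2)·1+(2)·-1+(-2)·-1+(-2)·4 = -6
  [I]: (-1)·1+(1)·0+(2)·0+(2)·0+(-2)·0+(-2)·2 = -5
  [L]: (-1)·0+(1)·1+(2)·0+(2)·2+(-2)·1+(-2)·-2 = 7
  [M]: (-1)·0+(1)·0+(2)·0+(2)·0+(-2)·0+(-2)·-1 = 2
⇒ T^-6 I^-5 L^7 M^2

{"T": -6, "I": -5, "L": 7, "M": 2}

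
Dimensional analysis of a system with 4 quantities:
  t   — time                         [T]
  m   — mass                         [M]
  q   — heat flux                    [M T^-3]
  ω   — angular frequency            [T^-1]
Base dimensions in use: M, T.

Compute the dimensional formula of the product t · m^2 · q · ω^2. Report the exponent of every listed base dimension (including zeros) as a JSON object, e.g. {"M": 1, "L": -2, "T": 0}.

Write exponents as rows M,T / cols t,m,q,ω:
  M: [ 0  1  1  0]
  T: [ 1  0 -3 -1]
  [M]: (1)·0+(2)·1+(1)·1+(2)·0 = 3
  [T]: (1)·1+(2)·0+(1)·-3+(2)·-1 = -4
⇒ M^3 T^-4

{"M": 3, "T": -4}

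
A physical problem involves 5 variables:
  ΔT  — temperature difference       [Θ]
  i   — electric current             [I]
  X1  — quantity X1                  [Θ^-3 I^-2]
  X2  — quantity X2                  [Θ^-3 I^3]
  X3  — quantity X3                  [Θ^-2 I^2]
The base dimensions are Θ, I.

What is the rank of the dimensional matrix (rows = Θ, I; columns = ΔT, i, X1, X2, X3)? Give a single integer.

2

Write exponents as rows Θ,I / cols ΔT,i,X1,X2,X3:
  Θ: [ 1  0 -3 -3 -2]
  I: [ 0  1 -2  3  2]
Echelon form has 2 nonzero rows (pivots: ΔT,i)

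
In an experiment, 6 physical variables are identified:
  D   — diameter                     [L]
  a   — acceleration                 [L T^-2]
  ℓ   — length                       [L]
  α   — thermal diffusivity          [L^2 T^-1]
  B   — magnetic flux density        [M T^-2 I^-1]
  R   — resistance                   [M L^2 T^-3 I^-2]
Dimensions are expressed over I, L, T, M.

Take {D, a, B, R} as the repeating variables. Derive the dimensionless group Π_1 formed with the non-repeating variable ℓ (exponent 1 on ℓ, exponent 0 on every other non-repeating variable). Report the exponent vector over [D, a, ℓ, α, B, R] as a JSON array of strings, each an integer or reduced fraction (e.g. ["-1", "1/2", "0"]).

["-1", "0", "1", "0", "0", "0"]

Exponent matrix [I,L,T,M] × [D,a,ℓ,α,B,R]:
  I: [ 0  0  0  0 -1 -2]
  L: [ 1  1  1  2  0  2]
  T: [ 0 -2  0 -1 -2 -3]
  M: [ 0  0  0  0  1  1]
Row reduction gives pivot columns D,a,B,R; rank = 4
Pivot set = {D,a,B,R}, free = {ℓ,α}
RREF:
  r0: [   1    0    1  3/2    0    0]
  r1: [   0    1    0  1/2    0    0]
  r2: [   0    0    0    0    1    0]
  r3: [   0    0    0    0    0    1]
Fix exponent of ℓ at 1, α at 0; solve each RREF row for its pivot's exponent:
  r0: exp(D) + (1)·1 = 0 ⇒ exp(D) = -1
  r1: exp(a) + (0)·1 = 0 ⇒ exp(a) = 0
  r2: exp(B) + (0)·1 = 0 ⇒ exp(B) = 0
  r3: exp(R) + (0)·1 = 0 ⇒ exp(R) = 0
Π_1 = D^-1 · ℓ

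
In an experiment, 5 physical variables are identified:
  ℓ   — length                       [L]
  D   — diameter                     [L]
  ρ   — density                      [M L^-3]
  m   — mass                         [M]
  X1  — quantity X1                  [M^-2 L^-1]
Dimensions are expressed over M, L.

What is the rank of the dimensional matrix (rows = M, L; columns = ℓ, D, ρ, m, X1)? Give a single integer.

2

Exponent matrix [M,L] × [ℓ,D,ρ,m,X1]:
  M: [ 0  0  1  1 -2]
  L: [ 1  1 -3  0 -1]
RREF → pivots at {ℓ,ρ} ⇒ r = 2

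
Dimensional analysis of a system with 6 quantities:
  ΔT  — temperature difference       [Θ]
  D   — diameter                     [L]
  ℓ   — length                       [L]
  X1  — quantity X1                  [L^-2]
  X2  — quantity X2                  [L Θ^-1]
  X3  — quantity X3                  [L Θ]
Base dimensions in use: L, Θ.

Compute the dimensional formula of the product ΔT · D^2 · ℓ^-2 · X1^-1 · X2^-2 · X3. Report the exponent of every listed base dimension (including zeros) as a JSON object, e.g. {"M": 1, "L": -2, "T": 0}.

{"L": 1, "Θ": 4}

Dimensional matrix (L×Θ by ΔT×D×ℓ×X1×X2×X3):
  L: [ 0  1  1 -2  1  1]
  Θ: [ 1  0  0  0 -1  1]
  [L]: (1)·0+(2)·1+(-2)·1+(-1)·-2+(-2)·1+(1)·1 = 1
  [Θ]: (1)·1+(2)·0+(-2)·0+(-1)·0+(-2)·-1+(1)·1 = 4
⇒ L Θ^4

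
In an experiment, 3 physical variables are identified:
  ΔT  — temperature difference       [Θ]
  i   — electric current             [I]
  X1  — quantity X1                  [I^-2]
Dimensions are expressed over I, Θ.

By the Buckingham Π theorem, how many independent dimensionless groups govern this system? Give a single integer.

Write exponents as rows I,Θ / cols ΔT,i,X1:
  I: [ 0  1 -2]
  Θ: [ 1  0  0]
Echelon form has 2 nonzero rows (pivots: ΔT,i)
Π count = n − r = 3 − 2 = 1

1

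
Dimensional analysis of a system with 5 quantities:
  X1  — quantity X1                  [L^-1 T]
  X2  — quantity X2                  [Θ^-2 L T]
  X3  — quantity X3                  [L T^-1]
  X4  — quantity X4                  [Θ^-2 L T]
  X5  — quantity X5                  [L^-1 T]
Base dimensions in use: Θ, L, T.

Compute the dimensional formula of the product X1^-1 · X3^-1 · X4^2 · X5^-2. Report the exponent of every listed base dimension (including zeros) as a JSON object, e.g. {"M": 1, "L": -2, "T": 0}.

{"Θ": -4, "L": 4, "T": 0}

Dimensional matrix (Θ×L×T by X1×X2×X3×X4×X5):
  Θ: [ 0 -2  0 -2  0]
  L: [-1  1  1  1 -1]
  T: [ 1  1 -1  1  1]
  [Θ]: (-1)·0+(-1)·0+(2)·-2+(-2)·0 = -4
  [L]: (-1)·-1+(-1)·1+(2)·1+(-2)·-1 = 4
  [T]: (-1)·1+(-1)·-1+(2)·1+(-2)·1 = 0
⇒ Θ^-4 L^4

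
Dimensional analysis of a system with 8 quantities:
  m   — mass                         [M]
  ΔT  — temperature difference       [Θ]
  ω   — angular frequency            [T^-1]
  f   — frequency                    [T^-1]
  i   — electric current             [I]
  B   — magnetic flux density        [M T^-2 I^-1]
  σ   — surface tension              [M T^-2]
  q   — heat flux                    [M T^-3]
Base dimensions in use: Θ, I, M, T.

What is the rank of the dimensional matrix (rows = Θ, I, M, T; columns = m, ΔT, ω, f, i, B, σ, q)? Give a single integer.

Exponent matrix [Θ,I,M,T] × [m,ΔT,ω,f,i,B,σ,q]:
  Θ: [ 0  1  0  0  0  0  0  0]
  I: [ 0  0  0  0  1 -1  0  0]
  M: [ 1  0  0  0  0  1  1  1]
  T: [ 0  0 -1 -1  0 -2 -2 -3]
RREF → pivots at {m,ΔT,ω,i} ⇒ r = 4

4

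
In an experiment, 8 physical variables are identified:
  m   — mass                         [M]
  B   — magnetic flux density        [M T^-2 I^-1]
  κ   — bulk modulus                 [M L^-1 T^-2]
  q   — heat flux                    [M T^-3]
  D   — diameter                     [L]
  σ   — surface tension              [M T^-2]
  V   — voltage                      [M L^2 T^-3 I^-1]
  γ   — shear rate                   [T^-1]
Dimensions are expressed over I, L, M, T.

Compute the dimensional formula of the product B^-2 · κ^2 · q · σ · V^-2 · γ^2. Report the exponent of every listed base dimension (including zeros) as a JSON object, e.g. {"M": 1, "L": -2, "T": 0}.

Exponent matrix [I,L,M,T] × [m,B,κ,q,D,σ,V,γ]:
  I: [ 0 -1  0  0  0  0 -1  0]
  L: [ 0  0 -1  0  1  0  2  0]
  M: [ 1  1  1  1  0  1  1  0]
  T: [ 0 -2 -2 -3  0 -2 -3 -1]
  [I]: (-2)·-1+(2)·0+(1)·0+(1)·0+(-2)·-1+(2)·0 = 4
  [L]: (-2)·0+(2)·-1+(1)·0+(1)·0+(-2)·2+(2)·0 = -6
  [M]: (-2)·1+(2)·1+(1)·1+(1)·1+(-2)·1+(2)·0 = 0
  [T]: (-2)·-2+(2)·-2+(1)·-3+(1)·-2+(-2)·-3+(2)·-1 = -1
⇒ I^4 L^-6 T^-1

{"I": 4, "L": -6, "M": 0, "T": -1}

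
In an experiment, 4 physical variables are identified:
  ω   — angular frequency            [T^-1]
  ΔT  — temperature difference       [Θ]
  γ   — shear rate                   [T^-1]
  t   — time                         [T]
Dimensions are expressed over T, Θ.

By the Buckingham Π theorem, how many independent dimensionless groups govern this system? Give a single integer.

2

Dimensional matrix (T×Θ by ω×ΔT×γ×t):
  T: [-1  0 -1  1]
  Θ: [ 0  1  0  0]
RREF → pivots at {ω,ΔT} ⇒ r = 2
n=4, r=2 ⇒ 2 dimensionless groups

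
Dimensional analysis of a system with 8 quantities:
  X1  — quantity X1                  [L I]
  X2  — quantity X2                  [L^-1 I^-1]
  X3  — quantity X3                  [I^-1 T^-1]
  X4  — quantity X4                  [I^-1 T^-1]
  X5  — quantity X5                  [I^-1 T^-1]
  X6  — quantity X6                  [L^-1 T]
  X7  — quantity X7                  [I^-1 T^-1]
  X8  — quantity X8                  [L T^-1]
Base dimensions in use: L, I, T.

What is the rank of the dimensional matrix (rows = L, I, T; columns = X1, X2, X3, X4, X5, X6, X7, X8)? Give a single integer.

2

Exponent matrix [L,I,T] × [X1,X2,X3,X4,X5,X6,X7,X8]:
  L: [ 1 -1  0  0  0 -1  0  1]
  I: [ 1 -1 -1 -1 -1  0 -1  0]
  T: [ 0  0 -1 -1 -1  1 -1 -1]
Echelon form has 2 nonzero rows (pivots: X1,X3)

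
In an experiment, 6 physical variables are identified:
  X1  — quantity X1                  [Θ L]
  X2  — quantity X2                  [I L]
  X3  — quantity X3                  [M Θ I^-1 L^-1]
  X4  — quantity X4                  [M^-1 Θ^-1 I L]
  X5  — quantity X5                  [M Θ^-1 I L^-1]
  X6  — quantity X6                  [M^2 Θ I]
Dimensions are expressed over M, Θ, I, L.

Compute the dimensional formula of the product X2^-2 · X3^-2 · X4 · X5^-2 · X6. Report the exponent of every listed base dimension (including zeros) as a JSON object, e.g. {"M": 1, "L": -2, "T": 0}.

Write exponents as rows M,Θ,I,L / cols X1,X2,X3,X4,X5,X6:
  M: [ 0  0  1 -1  1  2]
  Θ: [ 1  0  1 -1 -1  1]
  I: [ 0  1 -1  1  1  1]
  L: [ 1  1 -1  1 -1  0]
  [M]: (-2)·0+(-2)·1+(1)·-1+(-2)·1+(1)·2 = -3
  [Θ]: (-2)·0+(-2)·1+(1)·-1+(-2)·-1+(1)·1 = 0
  [I]: (-2)·1+(-2)·-1+(1)·1+(-2)·1+(1)·1 = 0
  [L]: (-2)·1+(-2)·-1+(1)·1+(-2)·-1+(1)·0 = 3
⇒ M^-3 L^3

{"M": -3, "Θ": 0, "I": 0, "L": 3}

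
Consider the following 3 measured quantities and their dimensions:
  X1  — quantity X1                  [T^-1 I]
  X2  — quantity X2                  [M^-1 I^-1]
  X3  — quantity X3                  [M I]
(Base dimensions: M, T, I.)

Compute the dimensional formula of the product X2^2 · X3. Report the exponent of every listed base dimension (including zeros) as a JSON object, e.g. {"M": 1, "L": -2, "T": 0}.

{"M": -1, "T": 0, "I": -1}

Write exponents as rows M,T,I / cols X1,X2,X3:
  M: [ 0 -1  1]
  T: [-1  0  0]
  I: [ 1 -1  1]
  [M]: (2)·-1+(1)·1 = -1
  [T]: (2)·0+(1)·0 = 0
  [I]: (2)·-1+(1)·1 = -1
⇒ M^-1 I^-1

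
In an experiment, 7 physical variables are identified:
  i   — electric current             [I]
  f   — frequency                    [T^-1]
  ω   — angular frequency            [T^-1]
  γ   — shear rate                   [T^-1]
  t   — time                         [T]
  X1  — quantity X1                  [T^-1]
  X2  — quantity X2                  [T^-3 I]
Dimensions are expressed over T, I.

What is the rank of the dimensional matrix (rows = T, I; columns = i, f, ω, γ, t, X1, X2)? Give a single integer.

2

Exponent matrix [T,I] × [i,f,ω,γ,t,X1,X2]:
  T: [ 0 -1 -1 -1  1 -1 -3]
  I: [ 1  0  0  0  0  0  1]
Echelon form has 2 nonzero rows (pivots: i,f)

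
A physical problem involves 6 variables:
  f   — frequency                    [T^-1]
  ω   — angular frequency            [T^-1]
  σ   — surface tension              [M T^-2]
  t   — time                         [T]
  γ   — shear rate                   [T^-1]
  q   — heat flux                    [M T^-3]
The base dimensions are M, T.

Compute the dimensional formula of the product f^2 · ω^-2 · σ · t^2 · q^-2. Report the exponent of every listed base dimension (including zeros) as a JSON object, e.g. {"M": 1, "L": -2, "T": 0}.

{"M": -1, "T": 6}

Dimensional matrix (M×T by f×ω×σ×t×γ×q):
  M: [ 0  0  1  0  0  1]
  T: [-1 -1 -2  1 -1 -3]
  [M]: (2)·0+(-2)·0+(1)·1+(2)·0+(-2)·1 = -1
  [T]: (2)·-1+(-2)·-1+(1)·-2+(2)·1+(-2)·-3 = 6
⇒ M^-1 T^6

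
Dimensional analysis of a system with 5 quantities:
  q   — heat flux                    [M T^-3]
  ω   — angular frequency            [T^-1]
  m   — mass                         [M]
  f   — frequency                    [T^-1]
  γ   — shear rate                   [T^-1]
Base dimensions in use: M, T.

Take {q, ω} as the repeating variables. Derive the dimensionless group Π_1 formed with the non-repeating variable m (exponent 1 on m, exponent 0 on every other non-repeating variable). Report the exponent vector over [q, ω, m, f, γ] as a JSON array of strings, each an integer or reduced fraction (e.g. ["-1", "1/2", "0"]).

Exponent matrix [M,T] × [q,ω,m,f,γ]:
  M: [ 1  0  1  0  0]
  T: [-3 -1  0 -1 -1]
Row reduction gives pivot columns q,ω; rank = 2
Pivot set = {q,ω}, free = {m,f,γ}
RREF:
  r0: [   1    0    1    0    0]
  r1: [   0    1   -3    1    1]
Fix exponent of m at 1, f at 0, γ at 0; solve each RREF row for its pivot's exponent:
  r0: exp(q) + (1)·1 = 0 ⇒ exp(q) = -1
  r1: exp(ω) + (-3)·1 = 0 ⇒ exp(ω) = 3
Π_1 = q^-1 · ω^3 · m

["-1", "3", "1", "0", "0"]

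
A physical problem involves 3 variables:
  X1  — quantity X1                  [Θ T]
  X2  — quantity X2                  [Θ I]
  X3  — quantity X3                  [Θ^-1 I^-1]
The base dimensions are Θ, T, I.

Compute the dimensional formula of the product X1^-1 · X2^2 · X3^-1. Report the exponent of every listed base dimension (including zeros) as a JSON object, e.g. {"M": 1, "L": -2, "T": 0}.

{"Θ": 2, "T": -1, "I": 3}

Exponent matrix [Θ,T,I] × [X1,X2,X3]:
  Θ: [ 1  1 -1]
  T: [ 1  0  0]
  I: [ 0  1 -1]
  [Θ]: (-1)·1+(2)·1+(-1)·-1 = 2
  [T]: (-1)·1+(2)·0+(-1)·0 = -1
  [I]: (-1)·0+(2)·1+(-1)·-1 = 3
⇒ Θ^2 T^-1 I^3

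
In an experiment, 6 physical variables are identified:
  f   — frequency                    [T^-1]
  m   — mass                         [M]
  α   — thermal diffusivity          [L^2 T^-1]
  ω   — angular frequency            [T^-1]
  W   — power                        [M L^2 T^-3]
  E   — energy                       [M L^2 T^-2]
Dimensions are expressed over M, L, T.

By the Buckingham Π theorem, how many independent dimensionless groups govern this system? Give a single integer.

3

Dimensional matrix (M×L×T by f×m×α×ω×W×E):
  M: [ 0  1  0  0  1  1]
  L: [ 0  0  2  0  2  2]
  T: [-1  0 -1 -1 -3 -2]
Row reduction gives pivot columns f,m,α; rank = 3
6 vars − rank 3 = 3 Π groups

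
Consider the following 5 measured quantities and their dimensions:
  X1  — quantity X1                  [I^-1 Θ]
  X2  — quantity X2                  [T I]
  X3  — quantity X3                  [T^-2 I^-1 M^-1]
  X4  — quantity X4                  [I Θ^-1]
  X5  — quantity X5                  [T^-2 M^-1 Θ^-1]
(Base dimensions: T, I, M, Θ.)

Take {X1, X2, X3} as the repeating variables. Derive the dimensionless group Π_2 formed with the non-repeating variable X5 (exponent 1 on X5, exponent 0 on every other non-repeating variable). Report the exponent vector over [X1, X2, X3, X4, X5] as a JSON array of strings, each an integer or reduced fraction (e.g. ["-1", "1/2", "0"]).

Write exponents as rows T,I,M,Θ / cols X1,X2,X3,X4,X5:
  T: [ 0  1 -2  0 -2]
  I: [-1  1 -1  1  0]
  M: [ 0  0 -1  0 -1]
  Θ: [ 1  0  0 -1 -1]
Echelon form has 3 nonzero rows (pivots: X1,X2,X3)
Pivot set = {X1,X2,X3}, free = {X4,X5}
RREF:
  r0: [   1    0    0   -1   -1]
  r1: [   0    1    0    0    0]
  r2: [   0    0    1    0    1]
  r3: [   0    0    0    0    0]
Fix exponent of X5 at 1, X4 at 0; solve each RREF row for its pivot's exponent:
  r0: exp(X1) + (-1)·1 = 0 ⇒ exp(X1) = 1
  r1: exp(X2) + (0)·1 = 0 ⇒ exp(X2) = 0
  r2: exp(X3) + (1)·1 = 0 ⇒ exp(X3) = -1
Π_2 = X1 · X3^-1 · X5

["1", "0", "-1", "0", "1"]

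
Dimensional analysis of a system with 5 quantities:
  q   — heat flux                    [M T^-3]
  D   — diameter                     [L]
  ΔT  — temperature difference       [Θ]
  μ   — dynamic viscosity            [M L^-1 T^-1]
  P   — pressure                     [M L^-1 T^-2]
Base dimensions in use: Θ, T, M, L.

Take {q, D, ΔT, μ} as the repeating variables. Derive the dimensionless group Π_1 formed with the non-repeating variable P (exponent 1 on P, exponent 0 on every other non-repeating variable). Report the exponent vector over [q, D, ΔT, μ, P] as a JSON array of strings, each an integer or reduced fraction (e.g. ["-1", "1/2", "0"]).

Write exponents as rows Θ,T,M,L / cols q,D,ΔT,μ,P:
  Θ: [ 0  0  1  0  0]
  T: [-3  0  0 -1 -2]
  M: [ 1  0  0  1  1]
  L: [ 0  1  0 -1 -1]
Echelon form has 4 nonzero rows (pivots: q,D,ΔT,μ)
Repeat: q,D,ΔT,μ; free: P
RREF:
  r0: [   1    0    0    0  1/2]
  r1: [   0    1    0    0 -1/2]
  r2: [   0    0    1    0    0]
  r3: [   0    0    0    1  1/2]
Fix exponent of P at 1; solve each RREF row for its pivot's exponent:
  r0: exp(q) + (1/2)·1 = 0 ⇒ exp(q) = -1/2
  r1: exp(D) + (-1/2)·1 = 0 ⇒ exp(D) = 1/2
  r2: exp(ΔT) + (0)·1 = 0 ⇒ exp(ΔT) = 0
  r3: exp(μ) + (1/2)·1 = 0 ⇒ exp(μ) = -1/2
Π_1 = q^(-1/2) · D^(1/2) · μ^(-1/2) · P

["-1/2", "1/2", "0", "-1/2", "1"]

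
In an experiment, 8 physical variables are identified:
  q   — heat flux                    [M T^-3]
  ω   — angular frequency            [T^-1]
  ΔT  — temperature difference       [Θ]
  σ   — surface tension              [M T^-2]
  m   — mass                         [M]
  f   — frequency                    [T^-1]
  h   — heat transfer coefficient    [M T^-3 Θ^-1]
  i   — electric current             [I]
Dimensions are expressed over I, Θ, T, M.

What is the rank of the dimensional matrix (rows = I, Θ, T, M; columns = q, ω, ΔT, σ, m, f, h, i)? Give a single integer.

Write exponents as rows I,Θ,T,M / cols q,ω,ΔT,σ,m,f,h,i:
  I: [ 0  0  0  0  0  0  0  1]
  Θ: [ 0  0  1  0  0  0 -1  0]
  T: [-3 -1  0 -2  0 -1 -3  0]
  M: [ 1  0  0  1  1  0  1  0]
Echelon form has 4 nonzero rows (pivots: q,ω,ΔT,i)

4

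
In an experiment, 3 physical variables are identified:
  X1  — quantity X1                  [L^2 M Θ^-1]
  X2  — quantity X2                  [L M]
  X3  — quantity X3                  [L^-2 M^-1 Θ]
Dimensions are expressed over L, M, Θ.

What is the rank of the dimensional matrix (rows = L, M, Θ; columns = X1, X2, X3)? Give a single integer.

Write exponents as rows L,M,Θ / cols X1,X2,X3:
  L: [ 2  1 -2]
  M: [ 1  1 -1]
  Θ: [-1  0  1]
RREF → pivots at {X1,X2} ⇒ r = 2

2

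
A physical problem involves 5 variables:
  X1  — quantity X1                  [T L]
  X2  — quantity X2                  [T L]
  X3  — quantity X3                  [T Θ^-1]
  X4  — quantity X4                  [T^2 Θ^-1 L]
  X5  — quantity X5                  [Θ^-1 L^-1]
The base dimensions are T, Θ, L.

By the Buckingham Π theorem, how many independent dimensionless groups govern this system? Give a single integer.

3

Exponent matrix [T,Θ,L] × [X1,X2,X3,X4,X5]:
  T: [ 1  1  1  2  0]
  Θ: [ 0  0 -1 -1 -1]
  L: [ 1  1  0  1 -1]
Echelon form has 2 nonzero rows (pivots: X1,X3)
Π count = n − r = 5 − 2 = 3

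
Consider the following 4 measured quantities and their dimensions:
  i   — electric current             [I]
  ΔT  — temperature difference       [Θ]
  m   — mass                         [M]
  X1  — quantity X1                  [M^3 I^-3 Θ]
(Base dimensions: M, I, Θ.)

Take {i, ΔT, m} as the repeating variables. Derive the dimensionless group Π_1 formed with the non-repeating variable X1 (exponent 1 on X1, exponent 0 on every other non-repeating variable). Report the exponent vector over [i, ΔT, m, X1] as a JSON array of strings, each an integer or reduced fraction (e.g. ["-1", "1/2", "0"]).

["3", "-1", "-3", "1"]

Dimensional matrix (M×I×Θ by i×ΔT×m×X1):
  M: [ 0  0  1  3]
  I: [ 1  0  0 -3]
  Θ: [ 0  1  0  1]
Echelon form has 3 nonzero rows (pivots: i,ΔT,m)
Repeat: i,ΔT,m; free: X1
RREF:
  r0: [   1    0    0   -3]
  r1: [   0    1    0    1]
  r2: [   0    0    1    3]
Fix exponent of X1 at 1; solve each RREF row for its pivot's exponent:
  r0: exp(i) + (-3)·1 = 0 ⇒ exp(i) = 3
  r1: exp(ΔT) + (1)·1 = 0 ⇒ exp(ΔT) = -1
  r2: exp(m) + (3)·1 = 0 ⇒ exp(m) = -3
Π_1 = i^3 · ΔT^-1 · m^-3 · X1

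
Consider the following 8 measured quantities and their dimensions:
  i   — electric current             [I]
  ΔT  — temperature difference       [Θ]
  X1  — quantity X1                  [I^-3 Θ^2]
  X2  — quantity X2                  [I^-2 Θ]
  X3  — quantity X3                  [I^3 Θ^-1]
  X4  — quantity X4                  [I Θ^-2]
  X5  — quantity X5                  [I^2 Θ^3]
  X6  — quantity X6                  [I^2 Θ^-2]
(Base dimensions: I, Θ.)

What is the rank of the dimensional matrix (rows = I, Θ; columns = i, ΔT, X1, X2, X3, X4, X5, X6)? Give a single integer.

2

Exponent matrix [I,Θ] × [i,ΔT,X1,X2,X3,X4,X5,X6]:
  I: [ 1  0 -3 -2  3  1  2  2]
  Θ: [ 0  1  2  1 -1 -2  3 -2]
Row reduction gives pivot columns i,ΔT; rank = 2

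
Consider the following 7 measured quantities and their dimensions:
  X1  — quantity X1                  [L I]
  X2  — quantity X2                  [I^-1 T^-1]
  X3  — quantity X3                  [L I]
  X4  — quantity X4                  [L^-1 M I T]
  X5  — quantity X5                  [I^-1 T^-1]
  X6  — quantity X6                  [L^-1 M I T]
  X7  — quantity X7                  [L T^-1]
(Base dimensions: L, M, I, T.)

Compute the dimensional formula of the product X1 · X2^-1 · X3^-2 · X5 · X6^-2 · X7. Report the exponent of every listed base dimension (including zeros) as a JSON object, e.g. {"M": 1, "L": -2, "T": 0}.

Write exponents as rows L,M,I,T / cols X1,X2,X3,X4,X5,X6,X7:
  L: [ 1  0  1 -1  0 -1  1]
  M: [ 0  0  0  1  0  1  0]
  I: [ 1 -1  1  1 -1  1  0]
  T: [ 0 -1  0  1 -1  1 -1]
  [L]: (1)·1+(-1)·0+(-2)·1+(1)·0+(-2)·-1+(1)·1 = 2
  [M]: (1)·0+(-1)·0+(-2)·0+(1)·0+(-2)·1+(1)·0 = -2
  [I]: (1)·1+(-1)·-1+(-2)·1+(1)·-1+(-2)·1+(1)·0 = -3
  [T]: (1)·0+(-1)·-1+(-2)·0+(1)·-1+(-2)·1+(1)·-1 = -3
⇒ L^2 M^-2 I^-3 T^-3

{"L": 2, "M": -2, "I": -3, "T": -3}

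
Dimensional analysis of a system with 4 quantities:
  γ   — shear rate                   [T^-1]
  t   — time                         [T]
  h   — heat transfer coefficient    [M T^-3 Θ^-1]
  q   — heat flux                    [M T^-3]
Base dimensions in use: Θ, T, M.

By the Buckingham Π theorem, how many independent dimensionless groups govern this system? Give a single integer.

Write exponents as rows Θ,T,M / cols γ,t,h,q:
  Θ: [ 0  0 -1  0]
  T: [-1  1 -3 -3]
  M: [ 0  0  1  1]
RREF → pivots at {γ,h,q} ⇒ r = 3
n=4, r=3 ⇒ 1 dimensionless group

1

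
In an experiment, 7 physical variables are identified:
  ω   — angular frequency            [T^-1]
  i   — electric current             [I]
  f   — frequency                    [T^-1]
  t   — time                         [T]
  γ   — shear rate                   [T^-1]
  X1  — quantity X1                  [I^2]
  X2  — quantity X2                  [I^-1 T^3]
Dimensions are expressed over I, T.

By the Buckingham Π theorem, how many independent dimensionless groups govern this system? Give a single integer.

Dimensional matrix (I×T by ω×i×f×t×γ×X1×X2):
  I: [ 0  1  0  0  0  2 -1]
  T: [-1  0 -1  1 -1  0  3]
RREF → pivots at {ω,i} ⇒ r = 2
7 vars − rank 2 = 5 Π groups

5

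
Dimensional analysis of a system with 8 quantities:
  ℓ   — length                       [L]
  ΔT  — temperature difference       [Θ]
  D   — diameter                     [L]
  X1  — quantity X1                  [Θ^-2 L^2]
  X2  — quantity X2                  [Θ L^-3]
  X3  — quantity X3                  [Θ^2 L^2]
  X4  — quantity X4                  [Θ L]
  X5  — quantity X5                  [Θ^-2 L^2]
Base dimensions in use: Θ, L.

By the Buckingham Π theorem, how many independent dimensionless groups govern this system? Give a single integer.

6

Dimensional matrix (Θ×L by ℓ×ΔT×D×X1×X2×X3×X4×X5):
  Θ: [ 0  1  0 -2  1  2  1 -2]
  L: [ 1  0  1  2 -3  2  1  2]
RREF → pivots at {ℓ,ΔT} ⇒ r = 2
8 vars − rank 2 = 6 Π groups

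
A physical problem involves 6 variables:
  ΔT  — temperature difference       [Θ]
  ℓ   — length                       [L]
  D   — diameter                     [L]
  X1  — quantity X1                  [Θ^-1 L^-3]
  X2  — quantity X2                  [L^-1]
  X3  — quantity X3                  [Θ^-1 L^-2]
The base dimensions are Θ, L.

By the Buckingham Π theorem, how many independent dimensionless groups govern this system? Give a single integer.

Exponent matrix [Θ,L] × [ΔT,ℓ,D,X1,X2,X3]:
  Θ: [ 1  0  0 -1  0 -1]
  L: [ 0  1  1 -3 -1 -2]
Row reduction gives pivot columns ΔT,ℓ; rank = 2
Π count = n − r = 6 − 2 = 4

4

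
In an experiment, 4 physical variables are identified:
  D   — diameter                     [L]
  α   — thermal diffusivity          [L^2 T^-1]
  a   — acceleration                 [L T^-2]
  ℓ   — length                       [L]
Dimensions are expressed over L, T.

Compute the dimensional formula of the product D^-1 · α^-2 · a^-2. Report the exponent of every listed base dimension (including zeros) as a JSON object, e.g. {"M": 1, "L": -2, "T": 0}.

Write exponents as rows L,T / cols D,α,a,ℓ:
  L: [ 1  2  1  1]
  T: [ 0 -1 -2  0]
  [L]: (-1)·1+(-2)·2+(-2)·1 = -7
  [T]: (-1)·0+(-2)·-1+(-2)·-2 = 6
⇒ L^-7 T^6

{"L": -7, "T": 6}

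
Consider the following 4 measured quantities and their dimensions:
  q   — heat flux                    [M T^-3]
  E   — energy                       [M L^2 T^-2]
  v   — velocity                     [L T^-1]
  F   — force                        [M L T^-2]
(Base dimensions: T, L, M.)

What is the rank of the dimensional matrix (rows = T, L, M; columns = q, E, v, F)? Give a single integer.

Dimensional matrix (T×L×M by q×E×v×F):
  T: [-3 -2 -1 -2]
  L: [ 0  2  1  1]
  M: [ 1  1  0  1]
Row reduction gives pivot columns q,E,v; rank = 3

3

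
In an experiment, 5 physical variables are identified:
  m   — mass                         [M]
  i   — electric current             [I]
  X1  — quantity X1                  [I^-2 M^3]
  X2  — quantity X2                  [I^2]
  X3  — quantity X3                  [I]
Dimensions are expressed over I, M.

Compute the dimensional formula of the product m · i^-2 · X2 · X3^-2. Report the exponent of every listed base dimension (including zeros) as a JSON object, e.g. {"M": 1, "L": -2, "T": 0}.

{"I": -2, "M": 1}

Exponent matrix [I,M] × [m,i,X1,X2,X3]:
  I: [ 0  1 -2  2  1]
  M: [ 1  0  3  0  0]
  [I]: (1)·0+(-2)·1+(1)·2+(-2)·1 = -2
  [M]: (1)·1+(-2)·0+(1)·0+(-2)·0 = 1
⇒ I^-2 M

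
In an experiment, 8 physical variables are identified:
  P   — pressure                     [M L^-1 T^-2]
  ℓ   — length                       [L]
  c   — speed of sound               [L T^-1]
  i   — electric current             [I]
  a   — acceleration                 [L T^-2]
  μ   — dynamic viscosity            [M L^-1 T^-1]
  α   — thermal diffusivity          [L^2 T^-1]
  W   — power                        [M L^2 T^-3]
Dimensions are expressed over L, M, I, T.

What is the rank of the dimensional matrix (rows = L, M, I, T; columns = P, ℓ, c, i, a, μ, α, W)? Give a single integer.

Dimensional matrix (L×M×I×T by P×ℓ×c×i×a×μ×α×W):
  L: [-1  1  1  0  1 -1  2  2]
  M: [ 1  0  0  0  0  1  0  1]
  I: [ 0  0  0  1  0  0  0  0]
  T: [-2  0 -1  0 -2 -1 -1 -3]
RREF → pivots at {P,ℓ,c,i} ⇒ r = 4

4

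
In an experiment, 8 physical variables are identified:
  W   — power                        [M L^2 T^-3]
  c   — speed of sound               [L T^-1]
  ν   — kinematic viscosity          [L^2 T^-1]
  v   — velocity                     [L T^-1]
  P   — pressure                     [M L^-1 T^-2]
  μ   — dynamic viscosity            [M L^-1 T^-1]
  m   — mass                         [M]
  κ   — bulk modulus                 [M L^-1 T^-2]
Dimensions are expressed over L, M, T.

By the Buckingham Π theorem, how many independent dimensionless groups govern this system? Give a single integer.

5

Dimensional matrix (L×M×T by W×c×ν×v×P×μ×m×κ):
  L: [ 2  1  2  1 -1 -1  0 -1]
  M: [ 1  0  0  0  1  1  1  1]
  T: [-3 -1 -1 -1 -2 -1  0 -2]
RREF → pivots at {W,c,ν} ⇒ r = 3
n=8, r=3 ⇒ 5 dimensionless groups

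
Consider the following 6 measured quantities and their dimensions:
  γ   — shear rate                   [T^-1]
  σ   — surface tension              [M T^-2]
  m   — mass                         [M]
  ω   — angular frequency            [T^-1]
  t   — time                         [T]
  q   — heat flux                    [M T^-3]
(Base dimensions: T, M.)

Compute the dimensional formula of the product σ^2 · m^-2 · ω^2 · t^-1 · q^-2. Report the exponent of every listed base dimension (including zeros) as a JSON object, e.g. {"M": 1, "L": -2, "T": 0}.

{"T": -1, "M": -2}

Exponent matrix [T,M] × [γ,σ,m,ω,t,q]:
  T: [-1 -2  0 -1  1 -3]
  M: [ 0  1  1  0  0  1]
  [T]: (2)·-2+(-2)·0+(2)·-1+(-1)·1+(-2)·-3 = -1
  [M]: (2)·1+(-2)·1+(2)·0+(-1)·0+(-2)·1 = -2
⇒ T^-1 M^-2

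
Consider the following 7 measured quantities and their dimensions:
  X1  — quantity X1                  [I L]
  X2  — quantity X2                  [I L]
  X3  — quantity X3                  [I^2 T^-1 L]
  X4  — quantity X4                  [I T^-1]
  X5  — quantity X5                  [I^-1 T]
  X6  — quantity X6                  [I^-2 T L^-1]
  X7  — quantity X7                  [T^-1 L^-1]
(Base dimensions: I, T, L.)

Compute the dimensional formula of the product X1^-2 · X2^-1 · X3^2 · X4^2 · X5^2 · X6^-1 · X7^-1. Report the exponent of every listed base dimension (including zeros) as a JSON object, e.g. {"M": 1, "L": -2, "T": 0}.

Dimensional matrix (I×T×L by X1×X2×X3×X4×X5×X6×X7):
  I: [ 1  1  2  1 -1 -2  0]
  T: [ 0  0 -1 -1  1  1 -1]
  L: [ 1  1  1  0  0 -1 -1]
  [I]: (-2)·1+(-1)·1+(2)·2+(2)·1+(2)·-1+(-1)·-2+(-1)·0 = 3
  [T]: (-2)·0+(-1)·0+(2)·-1+(2)·-1+(2)·1+(-1)·1+(-1)·-1 = -2
  [L]: (-2)·1+(-1)·1+(2)·1+(2)·0+(2)·0+(-1)·-1+(-1)·-1 = 1
⇒ I^3 T^-2 L

{"I": 3, "T": -2, "L": 1}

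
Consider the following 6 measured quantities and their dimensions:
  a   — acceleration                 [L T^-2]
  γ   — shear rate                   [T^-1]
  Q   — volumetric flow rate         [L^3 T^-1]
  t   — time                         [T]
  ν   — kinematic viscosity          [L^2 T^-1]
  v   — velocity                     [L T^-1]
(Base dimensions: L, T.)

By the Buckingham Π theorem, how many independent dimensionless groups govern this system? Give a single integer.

Write exponents as rows L,T / cols a,γ,Q,t,ν,v:
  L: [ 1  0  3  0  2  1]
  T: [-2 -1 -1  1 -1 -1]
Row reduction gives pivot columns a,γ; rank = 2
6 vars − rank 2 = 4 Π groups

4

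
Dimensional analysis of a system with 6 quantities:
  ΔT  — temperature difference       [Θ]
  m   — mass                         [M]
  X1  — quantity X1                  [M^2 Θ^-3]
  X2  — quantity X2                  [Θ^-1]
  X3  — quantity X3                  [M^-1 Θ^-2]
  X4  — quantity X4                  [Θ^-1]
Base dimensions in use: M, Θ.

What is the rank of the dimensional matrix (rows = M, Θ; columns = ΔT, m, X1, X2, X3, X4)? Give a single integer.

Write exponents as rows M,Θ / cols ΔT,m,X1,X2,X3,X4:
  M: [ 0  1  2  0 -1  0]
  Θ: [ 1  0 -3 -1 -2 -1]
RREF → pivots at {ΔT,m} ⇒ r = 2

2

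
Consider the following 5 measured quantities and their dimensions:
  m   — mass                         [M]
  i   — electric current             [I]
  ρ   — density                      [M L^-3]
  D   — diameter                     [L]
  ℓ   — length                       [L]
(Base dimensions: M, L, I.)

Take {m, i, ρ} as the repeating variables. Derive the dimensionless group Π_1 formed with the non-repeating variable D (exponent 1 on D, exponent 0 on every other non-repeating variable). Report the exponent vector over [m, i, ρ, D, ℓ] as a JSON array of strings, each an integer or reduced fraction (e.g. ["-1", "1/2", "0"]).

["-1/3", "0", "1/3", "1", "0"]

Write exponents as rows M,L,I / cols m,i,ρ,D,ℓ:
  M: [ 1  0  1  0  0]
  L: [ 0  0 -3  1  1]
  I: [ 0  1  0  0  0]
Row reduction gives pivot columns m,i,ρ; rank = 3
Repeat: m,i,ρ; free: D,ℓ
RREF:
  r0: [   1    0    0  1/3  1/3]
  r1: [   0    1    0    0    0]
  r2: [   0    0    1 -1/3 -1/3]
Fix exponent of D at 1, ℓ at 0; solve each RREF row for its pivot's exponent:
  r0: exp(m) + (1/3)·1 = 0 ⇒ exp(m) = -1/3
  r1: exp(i) + (0)·1 = 0 ⇒ exp(i) = 0
  r2: exp(ρ) + (-1/3)·1 = 0 ⇒ exp(ρ) = 1/3
Π_1 = m^(-1/3) · ρ^(1/3) · D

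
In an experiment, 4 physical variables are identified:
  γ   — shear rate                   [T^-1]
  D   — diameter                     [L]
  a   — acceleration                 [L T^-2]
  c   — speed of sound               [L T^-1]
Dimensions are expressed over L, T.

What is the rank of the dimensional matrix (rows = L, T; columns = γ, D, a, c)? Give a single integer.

Dimensional matrix (L×T by γ×D×a×c):
  L: [ 0  1  1  1]
  T: [-1  0 -2 -1]
Echelon form has 2 nonzero rows (pivots: γ,D)

2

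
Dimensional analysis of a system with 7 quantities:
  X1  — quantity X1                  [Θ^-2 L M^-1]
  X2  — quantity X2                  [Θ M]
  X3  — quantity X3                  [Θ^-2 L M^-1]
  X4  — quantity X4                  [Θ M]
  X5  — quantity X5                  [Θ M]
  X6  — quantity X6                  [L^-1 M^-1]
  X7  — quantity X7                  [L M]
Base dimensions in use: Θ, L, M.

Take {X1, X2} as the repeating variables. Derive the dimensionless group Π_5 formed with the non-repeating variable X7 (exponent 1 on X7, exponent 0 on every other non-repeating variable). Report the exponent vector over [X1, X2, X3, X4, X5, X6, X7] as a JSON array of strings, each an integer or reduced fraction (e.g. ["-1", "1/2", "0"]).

Dimensional matrix (Θ×L×M by X1×X2×X3×X4×X5×X6×X7):
  Θ: [-2  1 -2  1  1  0  0]
  L: [ 1  0  1  0  0 -1  1]
  M: [-1  1 -1  1  1 -1  1]
RREF → pivots at {X1,X2} ⇒ r = 2
Pivot set = {X1,X2}, free = {X3,X4,X5,X6,X7}
RREF:
  r0: [   1    0    1    0    0   -1    1]
  r1: [   0    1    0    1    1   -2    2]
  r2: [   0    0    0    0    0    0    0]
Fix exponent of X7 at 1, X3 at 0, X4 at 0, X5 at 0, X6 at 0; solve each RREF row for its pivot's exponent:
  r0: exp(X1) + (1)·1 = 0 ⇒ exp(X1) = -1
  r1: exp(X2) + (2)·1 = 0 ⇒ exp(X2) = -2
Π_5 = X1^-1 · X2^-2 · X7

["-1", "-2", "0", "0", "0", "0", "1"]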